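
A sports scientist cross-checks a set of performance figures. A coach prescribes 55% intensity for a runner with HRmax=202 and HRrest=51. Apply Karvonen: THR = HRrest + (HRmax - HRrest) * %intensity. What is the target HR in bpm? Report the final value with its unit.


Heart rate reserve = 202 - 51 = 151
Intensity fraction = 55 / 100 = 0.55
THR = 51 + 151 * 0.55 = 134.05 bpm

134.05 bpm


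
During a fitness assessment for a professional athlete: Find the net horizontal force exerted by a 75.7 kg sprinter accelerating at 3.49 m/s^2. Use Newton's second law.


Newton's second law: F = m * a
F = 75.7 * 3.49 = 264.19 N

264.19 N


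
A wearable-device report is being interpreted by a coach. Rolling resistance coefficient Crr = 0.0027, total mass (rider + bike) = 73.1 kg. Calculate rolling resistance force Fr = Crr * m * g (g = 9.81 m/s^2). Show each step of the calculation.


Fr = Crr * m * g
= 0.0027 * 73.1 * 9.81
= 1.936 N

1.936 N


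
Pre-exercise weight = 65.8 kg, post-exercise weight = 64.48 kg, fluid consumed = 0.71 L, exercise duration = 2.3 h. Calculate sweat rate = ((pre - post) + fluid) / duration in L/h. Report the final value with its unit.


Weight loss = 65.8 - 64.48 = 1.32 kg (approx L)
Total sweat = 1.32 + 0.71 = 2.03 L
Sweat rate = 2.03 / 2.3 = 0.883 L/h

0.883 L/h


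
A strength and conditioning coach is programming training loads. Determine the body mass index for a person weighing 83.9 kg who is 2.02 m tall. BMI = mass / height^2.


BMI = mass / height^2
= 83.9 / 2.02^2
= 83.9 / 4.0804
= 20.56 kg/m^2

20.56 kg/m^2


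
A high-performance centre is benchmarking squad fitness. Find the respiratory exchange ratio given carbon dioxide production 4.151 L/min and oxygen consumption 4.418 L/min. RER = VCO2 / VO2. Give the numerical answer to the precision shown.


VCO2 = 4.151 L/min
VO2 = 4.418 L/min
RER = 4.151 / 4.418 = 0.9396

0.9396


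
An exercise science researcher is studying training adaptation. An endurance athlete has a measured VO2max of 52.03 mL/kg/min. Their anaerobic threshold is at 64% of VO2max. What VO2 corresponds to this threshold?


Anaerobic threshold VO2 = VO2max * 64%
= 52.03 * 0.64
= 33.3 mL/kg/min

33.3 mL/kg/min


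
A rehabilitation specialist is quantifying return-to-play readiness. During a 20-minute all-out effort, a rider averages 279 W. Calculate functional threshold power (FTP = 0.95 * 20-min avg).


FTP = 0.95 * 279
= 265.05 W

265.05 W


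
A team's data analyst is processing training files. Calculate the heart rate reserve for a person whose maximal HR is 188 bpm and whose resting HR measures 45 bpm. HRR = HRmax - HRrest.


HRmax = 188 bpm
HRrest = 45 bpm
HRR = 188 - 45 = 143 bpm

143 bpm


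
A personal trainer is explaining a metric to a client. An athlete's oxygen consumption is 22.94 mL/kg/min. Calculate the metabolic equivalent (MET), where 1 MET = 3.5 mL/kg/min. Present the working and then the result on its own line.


MET = VO2 / 3.5
= 22.94 / 3.5
= 6.55 METs

6.55 METs


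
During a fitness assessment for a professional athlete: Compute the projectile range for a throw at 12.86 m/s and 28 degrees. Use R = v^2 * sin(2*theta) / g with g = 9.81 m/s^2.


Two times the angle = 56 degrees
sin(56) = 0.829038
R = 165.3796 * 0.829038 / 9.81 = 13.976 m

13.976 m


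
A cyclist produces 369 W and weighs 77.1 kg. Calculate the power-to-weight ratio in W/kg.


P/W = power / mass
= 369 / 77.1
= 4.786 W/kg

4.786 W/kg


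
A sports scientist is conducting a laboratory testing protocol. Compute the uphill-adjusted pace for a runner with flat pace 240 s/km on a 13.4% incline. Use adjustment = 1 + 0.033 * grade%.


Adjustment factor = 1 + 0.033 * 13.4 = 1.4422
Grade-adjusted pace = 240 * 1.4422 = 346.13 s/km

346.13 s/km


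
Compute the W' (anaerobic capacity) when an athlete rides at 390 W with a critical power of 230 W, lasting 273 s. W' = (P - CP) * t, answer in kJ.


Above-CP power = 160 W
Duration = 273 s
W' = 160 * 273 = 43680 J
Convert: 43680 / 1000 = 43.68 kJ

43.68 kJ


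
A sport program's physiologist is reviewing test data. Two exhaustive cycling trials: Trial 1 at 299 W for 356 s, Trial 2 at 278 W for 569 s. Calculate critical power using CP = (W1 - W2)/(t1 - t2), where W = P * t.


W1 = 299 * 356 = 106444 J
W2 = 278 * 569 = 158182 J
CP = (106444 - 158182) / (356 - 569)
= -51738 / -213
= 242.9 W

242.9 W


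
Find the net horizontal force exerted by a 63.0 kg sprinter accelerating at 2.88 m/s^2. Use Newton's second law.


Newton's second law: F = m * a
F = 63.0 * 2.88 = 181.44 N

181.44 N


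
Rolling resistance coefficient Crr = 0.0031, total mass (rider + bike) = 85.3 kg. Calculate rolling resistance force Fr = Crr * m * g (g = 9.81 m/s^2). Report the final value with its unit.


Fr = Crr * m * g
= 0.0031 * 85.3 * 9.81
= 2.594 N

2.594 N


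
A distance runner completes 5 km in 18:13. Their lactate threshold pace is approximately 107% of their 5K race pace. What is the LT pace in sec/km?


Convert to seconds: 18 min 13 s = 1093 s
Pace per km = 1093 / 5 = 218.6 s/km
LT pace = 218.6 * 1.07 = 233.9 s/km

233.9 s/km


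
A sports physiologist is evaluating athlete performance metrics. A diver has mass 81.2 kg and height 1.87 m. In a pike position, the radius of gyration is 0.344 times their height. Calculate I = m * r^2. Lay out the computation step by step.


r = 0.344 * 1.87 = 0.64328 m
I = m * r^2 = 81.2 * 0.413809 = 33.601 kg*m^2

33.601 kg*m^2


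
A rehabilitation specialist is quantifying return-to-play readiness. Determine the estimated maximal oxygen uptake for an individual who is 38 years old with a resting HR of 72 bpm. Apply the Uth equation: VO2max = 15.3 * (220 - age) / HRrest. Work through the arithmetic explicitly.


HRmax = 220 - 38 = 182
VO2max = 15.3 * (182 / 72)
= 15.3 * 2.5278
= 38.68 mL/kg/min

38.68 mL/kg/min


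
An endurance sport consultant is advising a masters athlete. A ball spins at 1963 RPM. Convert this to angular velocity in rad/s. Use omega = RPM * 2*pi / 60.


omega = 1963 * 2 * pi / 60
= 1963 * 6.28318531 / 60
= 12333.893 / 60
= 205.565 rad/s

205.565 rad/s


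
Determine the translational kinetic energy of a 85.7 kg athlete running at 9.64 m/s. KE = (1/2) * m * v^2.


KE = 0.5 * m * v^2
= 0.5 * 85.7 * 9.64^2
= 0.5 * 85.7 * 92.9296
= 3982.03 J

3982.03 J


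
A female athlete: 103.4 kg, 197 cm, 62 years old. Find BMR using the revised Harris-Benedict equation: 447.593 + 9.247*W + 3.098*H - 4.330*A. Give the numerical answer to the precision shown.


Intercept = 447.593
Weight contribution = 9.247 * 103.4 = 956.1398
Height contribution = 3.098 * 197 = 610.306
Age contribution = 4.33 * 62 = 268.46
BMR = 447.593 + 956.1398 + 610.306 - 268.46
= 1745.58 kcal/day

1745.58 kcal/day


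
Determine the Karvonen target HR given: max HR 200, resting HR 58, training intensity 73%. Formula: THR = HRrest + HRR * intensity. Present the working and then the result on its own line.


HRR = HRmax - HRrest = 200 - 58 = 142
THR = 58 + 142 * 0.73
= 161.66 bpm

161.66 bpm


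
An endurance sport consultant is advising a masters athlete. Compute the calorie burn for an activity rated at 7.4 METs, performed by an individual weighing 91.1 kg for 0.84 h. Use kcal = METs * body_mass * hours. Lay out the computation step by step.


Product of METs and mass = 7.4 * 91.1 = 674.14
Total kcal = 674.14 * 0.84 = 566.28 kcal

566.28 kcal


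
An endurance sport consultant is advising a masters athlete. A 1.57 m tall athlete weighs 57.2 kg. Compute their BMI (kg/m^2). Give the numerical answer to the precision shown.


height^2 = 2.4649 m^2
BMI = 57.2 / 2.4649 = 23.21 kg/m^2

23.21 kg/m^2


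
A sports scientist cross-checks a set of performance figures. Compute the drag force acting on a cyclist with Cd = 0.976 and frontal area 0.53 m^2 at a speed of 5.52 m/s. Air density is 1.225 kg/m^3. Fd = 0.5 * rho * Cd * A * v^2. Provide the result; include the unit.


Step 1: v^2 = 30.4704
Step 2: Fd = 0.5 * 1.225 * 0.976 * 0.53 * 30.4704
= 9.654 N

9.654 N


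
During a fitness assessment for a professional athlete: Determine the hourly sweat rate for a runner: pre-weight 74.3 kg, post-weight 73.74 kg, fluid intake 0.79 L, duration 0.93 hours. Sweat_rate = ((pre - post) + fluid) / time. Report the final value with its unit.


Mass lost = 74.3 - 73.74 = 0.56 kg
Add fluid consumed: 0.56 + 0.79 = 1.35 L total sweat
Sweat rate = 1.35 / 0.93 = 1.452 L/h

1.452 L/h


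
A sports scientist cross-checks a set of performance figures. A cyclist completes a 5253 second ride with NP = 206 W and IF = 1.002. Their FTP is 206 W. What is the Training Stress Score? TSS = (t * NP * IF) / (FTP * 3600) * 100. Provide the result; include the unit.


t * NP * IF = 5253 * 206 * 1.002 = 1084282.236
FTP * 3600 = 741600
TSS = (1084282.236 / 741600) * 100 = 146.21

146.21 TSS


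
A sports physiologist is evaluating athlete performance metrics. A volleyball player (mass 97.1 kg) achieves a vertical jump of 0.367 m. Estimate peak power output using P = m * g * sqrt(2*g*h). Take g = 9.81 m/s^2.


2 * g * h = 2 * 9.81 * 0.367 = 7.20054
sqrt(7.20054) = 2.683382 m/s
P = 97.1 * 9.81 * 2.683382 = 2556.06 W

2556.06 W


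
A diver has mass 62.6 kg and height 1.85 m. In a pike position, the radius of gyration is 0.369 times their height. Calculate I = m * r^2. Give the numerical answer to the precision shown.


r = 0.369 * 1.85 = 0.68265 m
I = m * r^2 = 62.6 * 0.466011 = 29.172 kg*m^2

29.172 kg*m^2


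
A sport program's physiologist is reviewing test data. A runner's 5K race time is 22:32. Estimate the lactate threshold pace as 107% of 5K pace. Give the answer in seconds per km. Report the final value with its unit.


Total race time = 22*60 + 32 = 1352 seconds
5K pace = 1352 / 5 = 270.4 sec/km
LT pace = 270.4 * 1.07 = 289.33 sec/km

289.33 s/km


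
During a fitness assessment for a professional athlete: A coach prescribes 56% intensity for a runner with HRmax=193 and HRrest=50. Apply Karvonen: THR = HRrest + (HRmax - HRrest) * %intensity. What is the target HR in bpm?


Heart rate reserve = 193 - 50 = 143
Intensity fraction = 56 / 100 = 0.56
THR = 50 + 143 * 0.56 = 130.08 bpm

130.08 bpm


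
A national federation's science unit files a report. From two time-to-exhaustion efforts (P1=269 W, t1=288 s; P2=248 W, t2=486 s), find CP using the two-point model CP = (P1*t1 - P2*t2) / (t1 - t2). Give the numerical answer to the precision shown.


Work in trial 1 = 77472 J
Work in trial 2 = 120528 J
Delta work = -43056 J
Delta time = -198 s
CP = -43056 / -198 = 217.45 W

217.45 W


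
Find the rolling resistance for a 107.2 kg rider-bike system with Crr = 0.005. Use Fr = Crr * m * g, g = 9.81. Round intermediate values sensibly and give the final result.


m * g = 107.2 * 9.81 = 1051.632 N
Fr = 0.005 * 1051.632 = 5.258 N

5.258 N


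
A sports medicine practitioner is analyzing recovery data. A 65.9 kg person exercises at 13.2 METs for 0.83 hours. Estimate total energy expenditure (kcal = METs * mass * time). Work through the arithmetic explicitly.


Energy = METs * mass(kg) * time(h)
= 13.2 * 65.9 * 0.83
= 722.0 kcal

722.0 kcal


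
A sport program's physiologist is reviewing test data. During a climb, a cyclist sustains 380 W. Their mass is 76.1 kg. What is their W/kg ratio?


Power-to-weight = 380 W / 76.1 kg
= 4.993 W/kg

4.993 W/kg


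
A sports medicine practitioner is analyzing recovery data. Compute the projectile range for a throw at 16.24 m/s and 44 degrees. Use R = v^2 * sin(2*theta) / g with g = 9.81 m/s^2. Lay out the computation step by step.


Two times the angle = 88 degrees
sin(88) = 0.999391
R = 263.7376 * 0.999391 / 9.81 = 26.868 m

26.868 m


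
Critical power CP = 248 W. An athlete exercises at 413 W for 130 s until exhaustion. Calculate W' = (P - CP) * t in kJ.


P - CP = 413 - 248 = 165 W
W' = 165 * 130 = 21450 J
= 21450 / 1000 = 21.45 kJ

21.45 kJ


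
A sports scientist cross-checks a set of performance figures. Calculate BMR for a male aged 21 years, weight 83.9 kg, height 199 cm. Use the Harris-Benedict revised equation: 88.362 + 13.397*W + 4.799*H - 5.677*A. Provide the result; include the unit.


Substituting values:
W term = 13.397 * 83.9 = 1124.0083
H term = 4.799 * 199 = 955.001
A term = 5.677 * 21 = 119.217
BMR = 2048.15 kcal/day

2048.15 kcal/day


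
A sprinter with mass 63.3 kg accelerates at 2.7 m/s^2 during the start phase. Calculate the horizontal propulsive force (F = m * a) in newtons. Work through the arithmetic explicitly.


F = m * a
= 63.3 * 2.7
= 170.91 N

170.91 N


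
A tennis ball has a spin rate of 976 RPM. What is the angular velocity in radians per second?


Convert RPM to rad/s: multiply by 2*pi and divide by 60
omega = 976 * 2 * pi / 60
= 102.206 rad/s

102.206 rad/s


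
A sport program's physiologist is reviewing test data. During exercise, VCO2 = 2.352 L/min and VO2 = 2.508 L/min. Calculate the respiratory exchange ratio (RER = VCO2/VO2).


RER = VCO2 / VO2
= 2.352 / 2.508
= 0.9378

0.9378


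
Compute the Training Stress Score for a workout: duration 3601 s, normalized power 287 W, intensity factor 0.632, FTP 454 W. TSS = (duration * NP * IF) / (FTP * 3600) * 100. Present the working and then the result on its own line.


Product = 3601 * 287 * 0.632 = 653163.784
Base = 454 * 3600 = 1634400
TSS = 653163.784 / 1634400 * 100 = 39.96

39.96 TSS


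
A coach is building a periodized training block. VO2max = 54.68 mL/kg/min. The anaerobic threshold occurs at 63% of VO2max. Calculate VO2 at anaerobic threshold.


AT fraction = 63 / 100 = 0.63
AT VO2 = 54.68 * 0.63
= 34.45 mL/kg/min

34.45 mL/kg/min


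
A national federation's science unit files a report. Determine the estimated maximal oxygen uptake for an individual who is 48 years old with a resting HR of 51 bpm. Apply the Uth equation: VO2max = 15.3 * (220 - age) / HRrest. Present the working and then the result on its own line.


HRmax = 220 - 48 = 172
VO2max = 15.3 * (172 / 51)
= 15.3 * 3.3725
= 51.6 mL/kg/min

51.6 mL/kg/min


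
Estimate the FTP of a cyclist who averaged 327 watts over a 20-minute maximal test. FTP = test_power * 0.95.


FTP = 327 * 0.95 = 310.65 W

310.65 W


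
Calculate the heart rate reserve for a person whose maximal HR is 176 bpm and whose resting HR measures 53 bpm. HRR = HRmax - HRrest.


HRmax = 176 bpm
HRrest = 53 bpm
HRR = 176 - 53 = 123 bpm

123 bpm


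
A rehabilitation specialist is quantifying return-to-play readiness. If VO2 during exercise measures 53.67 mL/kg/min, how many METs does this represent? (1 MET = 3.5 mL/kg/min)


METs = VO2 / 3.5 = 53.67 / 3.5 = 15.33

15.33 METs


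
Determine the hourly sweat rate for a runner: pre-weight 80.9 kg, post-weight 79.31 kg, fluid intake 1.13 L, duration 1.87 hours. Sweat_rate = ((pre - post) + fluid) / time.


Mass lost = 80.9 - 79.31 = 1.59 kg
Add fluid consumed: 1.59 + 1.13 = 2.72 L total sweat
Sweat rate = 2.72 / 1.87 = 1.455 L/h

1.455 L/h


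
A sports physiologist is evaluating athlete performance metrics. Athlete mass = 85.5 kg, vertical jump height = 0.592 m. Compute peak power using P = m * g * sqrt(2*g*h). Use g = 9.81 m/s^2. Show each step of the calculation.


sqrt(2 * 9.81 * 0.592) = sqrt(11.61504) = 3.408085 m/s
P = 85.5 * 9.81 * 3.408085
= 2858.55 W

2858.55 W


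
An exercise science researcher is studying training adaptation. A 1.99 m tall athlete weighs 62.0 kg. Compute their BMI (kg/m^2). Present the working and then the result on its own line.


height^2 = 3.9601 m^2
BMI = 62.0 / 3.9601 = 15.66 kg/m^2

15.66 kg/m^2


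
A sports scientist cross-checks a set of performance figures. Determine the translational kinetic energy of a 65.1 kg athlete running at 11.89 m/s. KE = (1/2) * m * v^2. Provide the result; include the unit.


KE = 0.5 * m * v^2
= 0.5 * 65.1 * 11.89^2
= 0.5 * 65.1 * 141.3721
= 4601.66 J

4601.66 J


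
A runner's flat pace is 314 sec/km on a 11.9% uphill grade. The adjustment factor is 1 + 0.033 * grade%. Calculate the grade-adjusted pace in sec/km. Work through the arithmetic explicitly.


Factor = 1 + 0.033 * 11.9 = 1.3927
Adjusted pace = 314 * 1.3927
= 437.31 sec/km

437.31 s/km


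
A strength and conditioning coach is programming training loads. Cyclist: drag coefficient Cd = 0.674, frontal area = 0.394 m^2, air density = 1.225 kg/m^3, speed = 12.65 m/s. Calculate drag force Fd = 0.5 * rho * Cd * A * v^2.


v^2 = 12.65^2 = 160.0225
Fd = 0.5 * 1.225 * 0.674 * 0.394 * 160.0225
= 26.028 N

26.028 N


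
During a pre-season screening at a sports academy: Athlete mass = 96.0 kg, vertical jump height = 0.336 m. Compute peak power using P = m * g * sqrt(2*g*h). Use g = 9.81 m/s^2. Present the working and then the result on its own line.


sqrt(2 * 9.81 * 0.336) = sqrt(6.59232) = 2.567551 m/s
P = 96.0 * 9.81 * 2.567551
= 2418.02 W

2418.02 W


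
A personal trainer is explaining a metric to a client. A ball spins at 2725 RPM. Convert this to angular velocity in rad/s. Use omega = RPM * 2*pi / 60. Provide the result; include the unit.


omega = 2725 * 2 * pi / 60
= 2725 * 6.28318531 / 60
= 17121.68 / 60
= 285.361 rad/s

285.361 rad/s


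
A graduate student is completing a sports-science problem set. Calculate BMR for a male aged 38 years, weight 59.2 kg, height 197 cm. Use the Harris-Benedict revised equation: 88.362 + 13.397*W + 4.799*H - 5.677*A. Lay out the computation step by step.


Substituting values:
W term = 13.397 * 59.2 = 793.1024
H term = 4.799 * 197 = 945.403
A term = 5.677 * 38 = 215.726
BMR = 1611.14 kcal/day

1611.14 kcal/day


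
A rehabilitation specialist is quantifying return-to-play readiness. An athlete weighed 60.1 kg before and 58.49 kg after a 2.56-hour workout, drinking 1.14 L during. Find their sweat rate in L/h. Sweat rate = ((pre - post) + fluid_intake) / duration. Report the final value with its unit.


Body mass change = 1.61 kg
Total sweat loss = 1.61 + 1.14 = 2.75 L
Rate = 2.75 / 2.56 = 1.074 L/h

1.074 L/h


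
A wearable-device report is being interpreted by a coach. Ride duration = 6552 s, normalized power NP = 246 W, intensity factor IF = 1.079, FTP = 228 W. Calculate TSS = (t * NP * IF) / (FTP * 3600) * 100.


Numerator = 6552 * 246 * 1.079 = 1739123.568
Denominator = 228 * 3600 = 820800
TSS = 1739123.568 / 820800 * 100
= 211.88

211.88 TSS


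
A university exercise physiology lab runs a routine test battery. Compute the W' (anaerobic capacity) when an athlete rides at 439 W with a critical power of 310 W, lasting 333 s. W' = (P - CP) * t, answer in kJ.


Above-CP power = 129 W
Duration = 333 s
W' = 129 * 333 = 42957 J
Convert: 42957 / 1000 = 42.957 kJ

42.957 kJ


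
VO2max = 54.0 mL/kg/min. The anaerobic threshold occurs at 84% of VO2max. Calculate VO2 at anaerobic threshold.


AT fraction = 84 / 100 = 0.84
AT VO2 = 54.0 * 0.84
= 45.36 mL/kg/min

45.36 mL/kg/min


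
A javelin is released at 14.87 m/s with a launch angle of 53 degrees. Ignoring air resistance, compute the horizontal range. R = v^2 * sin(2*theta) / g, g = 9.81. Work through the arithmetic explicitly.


Launch speed squared = 221.1169
sin(2 * 53 deg) = 0.961262
Range = 221.1169 * 0.961262 / 9.81
= 21.667 m

21.667 m


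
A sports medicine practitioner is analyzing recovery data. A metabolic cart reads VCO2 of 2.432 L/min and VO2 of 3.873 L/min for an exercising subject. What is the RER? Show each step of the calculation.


RER = VCO2 / VO2 = 2.432 / 3.873 = 0.6279

0.6279


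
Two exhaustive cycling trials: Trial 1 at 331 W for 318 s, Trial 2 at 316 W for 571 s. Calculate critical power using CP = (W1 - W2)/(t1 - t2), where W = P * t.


W1 = 331 * 318 = 105258 J
W2 = 316 * 571 = 180436 J
CP = (105258 - 180436) / (318 - 571)
= -75178 / -253
= 297.15 W

297.15 W


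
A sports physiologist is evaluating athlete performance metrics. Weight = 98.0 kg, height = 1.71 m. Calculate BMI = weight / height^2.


height^2 = 1.71^2 = 2.9241
BMI = 98.0 / 2.9241 = 33.51 kg/m^2

33.51 kg/m^2


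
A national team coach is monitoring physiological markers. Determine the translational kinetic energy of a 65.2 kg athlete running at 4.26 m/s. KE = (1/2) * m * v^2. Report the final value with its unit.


KE = 0.5 * m * v^2
= 0.5 * 65.2 * 4.26^2
= 0.5 * 65.2 * 18.1476
= 591.61 J

591.61 J


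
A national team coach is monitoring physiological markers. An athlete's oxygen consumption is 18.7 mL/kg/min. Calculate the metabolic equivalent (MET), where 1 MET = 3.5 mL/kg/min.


MET = VO2 / 3.5
= 18.7 / 3.5
= 5.34 METs

5.34 METs


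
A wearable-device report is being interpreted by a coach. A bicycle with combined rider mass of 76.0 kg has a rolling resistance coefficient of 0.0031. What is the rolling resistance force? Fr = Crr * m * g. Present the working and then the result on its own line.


Fr = 0.0031 * 76.0 * 9.81
= 0.2356 * 9.81
= 2.311 N

2.311 N


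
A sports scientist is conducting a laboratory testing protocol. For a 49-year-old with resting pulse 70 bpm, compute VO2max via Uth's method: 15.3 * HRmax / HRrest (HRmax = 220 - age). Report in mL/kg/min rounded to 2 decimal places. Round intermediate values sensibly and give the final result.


Step 1: HRmax = 220 - 49 = 171 bpm
Step 2: Ratio = 171 / 70 = 2.4429
Step 3: VO2max = 15.3 * 2.4429 = 37.38 mL/kg/min

37.38 mL/kg/min


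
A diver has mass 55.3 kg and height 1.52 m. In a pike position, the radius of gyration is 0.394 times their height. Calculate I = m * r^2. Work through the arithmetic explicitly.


r = 0.394 * 1.52 = 0.59888 m
I = m * r^2 = 55.3 * 0.358657 = 19.834 kg*m^2

19.834 kg*m^2


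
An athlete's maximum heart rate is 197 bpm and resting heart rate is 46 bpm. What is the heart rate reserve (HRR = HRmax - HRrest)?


HRR = HRmax - HRrest
= 197 - 46
= 151 bpm

151 bpm


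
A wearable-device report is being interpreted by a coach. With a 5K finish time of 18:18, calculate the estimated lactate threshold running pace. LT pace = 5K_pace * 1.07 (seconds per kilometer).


Race duration = 1098 s for 5 km
Average pace = 1098 / 5 = 219.6 s/km
LT pace = 219.6 * 1.07
= 234.97 s/km

234.97 s/km


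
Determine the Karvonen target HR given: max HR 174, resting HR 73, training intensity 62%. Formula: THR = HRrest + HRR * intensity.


HRR = HRmax - HRrest = 174 - 73 = 101
THR = 73 + 101 * 0.62
= 135.62 bpm

135.62 bpm


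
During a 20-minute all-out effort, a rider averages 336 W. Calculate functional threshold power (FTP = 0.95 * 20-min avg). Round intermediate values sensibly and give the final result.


FTP = 0.95 * 336
= 319.2 W

319.2 W


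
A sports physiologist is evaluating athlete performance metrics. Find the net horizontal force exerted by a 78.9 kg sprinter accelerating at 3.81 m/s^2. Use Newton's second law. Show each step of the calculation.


Newton's second law: F = m * a
F = 78.9 * 3.81 = 300.61 N

300.61 N


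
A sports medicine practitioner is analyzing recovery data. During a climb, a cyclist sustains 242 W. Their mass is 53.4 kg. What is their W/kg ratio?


Power-to-weight = 242 W / 53.4 kg
= 4.532 W/kg

4.532 W/kg


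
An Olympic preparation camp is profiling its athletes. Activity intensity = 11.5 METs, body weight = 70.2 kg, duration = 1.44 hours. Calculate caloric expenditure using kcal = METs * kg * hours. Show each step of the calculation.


kcal = 11.5 * 70.2 * 1.44
= 807.3 * 1.44
= 1162.51 kcal

1162.51 kcal


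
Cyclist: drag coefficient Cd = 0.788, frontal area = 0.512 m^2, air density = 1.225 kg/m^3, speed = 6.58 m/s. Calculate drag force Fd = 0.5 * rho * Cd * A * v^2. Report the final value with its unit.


v^2 = 6.58^2 = 43.2964
Fd = 0.5 * 1.225 * 0.788 * 0.512 * 43.2964
= 10.699 N

10.699 N


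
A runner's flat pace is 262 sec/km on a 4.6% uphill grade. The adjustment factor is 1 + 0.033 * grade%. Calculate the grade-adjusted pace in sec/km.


Factor = 1 + 0.033 * 4.6 = 1.1518
Adjusted pace = 262 * 1.1518
= 301.77 sec/km

301.77 s/km


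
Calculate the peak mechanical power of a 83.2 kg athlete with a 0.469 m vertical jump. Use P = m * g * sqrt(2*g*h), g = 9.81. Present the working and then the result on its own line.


First, sqrt(2gh) = sqrt(2 * 9.81 * 0.469)
= sqrt(9.20178) = 3.033444 m/s
Power = 83.2 * 9.81 * 3.033444 = 2475.87 W

2475.87 W


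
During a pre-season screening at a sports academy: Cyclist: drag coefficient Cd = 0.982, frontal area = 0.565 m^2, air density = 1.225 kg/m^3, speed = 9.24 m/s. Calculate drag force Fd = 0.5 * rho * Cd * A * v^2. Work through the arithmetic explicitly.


v^2 = 9.24^2 = 85.3776
Fd = 0.5 * 1.225 * 0.982 * 0.565 * 85.3776
= 29.014 N

29.014 N


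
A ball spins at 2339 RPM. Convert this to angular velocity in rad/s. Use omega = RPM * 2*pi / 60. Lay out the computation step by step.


omega = 2339 * 2 * pi / 60
= 2339 * 6.28318531 / 60
= 14696.37 / 60
= 244.94 rad/s

244.94 rad/s


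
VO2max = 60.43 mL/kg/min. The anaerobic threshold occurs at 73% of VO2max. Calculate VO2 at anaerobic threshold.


AT fraction = 73 / 100 = 0.73
AT VO2 = 60.43 * 0.73
= 44.11 mL/kg/min

44.11 mL/kg/min


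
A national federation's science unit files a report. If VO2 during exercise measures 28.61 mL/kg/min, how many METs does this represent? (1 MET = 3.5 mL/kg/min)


METs = VO2 / 3.5 = 28.61 / 3.5 = 8.17

8.17 METs


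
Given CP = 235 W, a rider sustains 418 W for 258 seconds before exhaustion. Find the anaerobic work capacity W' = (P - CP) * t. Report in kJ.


Excess power = 418 - 235 = 183 W
Work above CP = 183 * 258 = 47214 J
W' = 47.214 kJ

47.214 kJ


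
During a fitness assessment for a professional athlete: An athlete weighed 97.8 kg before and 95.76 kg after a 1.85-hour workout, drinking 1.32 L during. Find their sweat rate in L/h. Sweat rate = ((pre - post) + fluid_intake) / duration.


Body mass change = 2.04 kg
Total sweat loss = 2.04 + 1.32 = 3.36 L
Rate = 3.36 / 1.85 = 1.816 L/h

1.816 L/h


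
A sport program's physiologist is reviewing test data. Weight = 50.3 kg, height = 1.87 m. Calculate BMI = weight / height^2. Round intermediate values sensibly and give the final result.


height^2 = 1.87^2 = 3.4969
BMI = 50.3 / 3.4969 = 14.38 kg/m^2

14.38 kg/m^2


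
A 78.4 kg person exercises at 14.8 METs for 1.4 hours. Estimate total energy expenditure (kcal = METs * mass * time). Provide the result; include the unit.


Energy = METs * mass(kg) * time(h)
= 14.8 * 78.4 * 1.4
= 1624.45 kcal

1624.45 kcal


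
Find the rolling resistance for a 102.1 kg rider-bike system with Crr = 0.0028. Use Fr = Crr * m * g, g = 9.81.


m * g = 102.1 * 9.81 = 1001.601 N
Fr = 0.0028 * 1001.601 = 2.804 N

2.804 N


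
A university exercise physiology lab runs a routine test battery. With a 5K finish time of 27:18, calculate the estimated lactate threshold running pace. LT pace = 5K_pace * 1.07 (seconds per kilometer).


Race duration = 1638 s for 5 km
Average pace = 1638 / 5 = 327.6 s/km
LT pace = 327.6 * 1.07
= 350.53 s/km

350.53 s/km


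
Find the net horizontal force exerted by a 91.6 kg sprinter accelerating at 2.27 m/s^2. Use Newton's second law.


Newton's second law: F = m * a
F = 91.6 * 2.27 = 207.93 N

207.93 N


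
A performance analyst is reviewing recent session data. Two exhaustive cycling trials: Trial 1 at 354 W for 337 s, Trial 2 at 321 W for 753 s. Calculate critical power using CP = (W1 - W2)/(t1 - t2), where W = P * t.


W1 = 354 * 337 = 119298 J
W2 = 321 * 753 = 241713 J
CP = (119298 - 241713) / (337 - 753)
= -122415 / -416
= 294.27 W

294.27 W


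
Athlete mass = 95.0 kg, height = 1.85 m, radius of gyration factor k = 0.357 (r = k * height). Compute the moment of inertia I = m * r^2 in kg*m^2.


r = k * height = 0.357 * 1.85 = 0.66045 m
r^2 = 0.66045^2 = 0.436194
I = 95.0 * 0.436194 = 41.438 kg*m^2

41.438 kg*m^2


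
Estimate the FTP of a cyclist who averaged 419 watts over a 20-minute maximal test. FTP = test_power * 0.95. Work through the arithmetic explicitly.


FTP = 419 * 0.95 = 398.05 W

398.05 W


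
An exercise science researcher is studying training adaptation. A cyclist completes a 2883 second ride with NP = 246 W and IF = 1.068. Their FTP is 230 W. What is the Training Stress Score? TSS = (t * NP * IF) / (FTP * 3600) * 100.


t * NP * IF = 2883 * 246 * 1.068 = 757444.824
FTP * 3600 = 828000
TSS = (757444.824 / 828000) * 100 = 91.48

91.48 TSS


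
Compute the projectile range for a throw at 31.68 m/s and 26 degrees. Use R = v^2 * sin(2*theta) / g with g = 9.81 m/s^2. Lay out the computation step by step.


Two times the angle = 52 degrees
sin(52) = 0.788011
R = 1003.6224 * 0.788011 / 9.81 = 80.618 m

80.618 m


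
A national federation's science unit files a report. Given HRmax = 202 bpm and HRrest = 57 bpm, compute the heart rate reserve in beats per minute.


Heart rate reserve = maximum HR minus resting HR
HRR = 202 - 57 = 145 bpm

145 bpm


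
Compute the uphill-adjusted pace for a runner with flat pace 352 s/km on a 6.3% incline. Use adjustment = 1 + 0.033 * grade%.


Adjustment factor = 1 + 0.033 * 6.3 = 1.2079
Grade-adjusted pace = 352 * 1.2079 = 425.18 s/km

425.18 s/km


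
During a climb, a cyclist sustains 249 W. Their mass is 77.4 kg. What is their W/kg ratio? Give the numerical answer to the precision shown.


Power-to-weight = 249 W / 77.4 kg
= 3.217 W/kg

3.217 W/kg


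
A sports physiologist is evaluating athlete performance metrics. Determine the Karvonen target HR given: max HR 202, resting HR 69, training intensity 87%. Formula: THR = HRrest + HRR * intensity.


HRR = HRmax - HRrest = 202 - 69 = 133
THR = 69 + 133 * 0.87
= 184.71 bpm

184.71 bpm


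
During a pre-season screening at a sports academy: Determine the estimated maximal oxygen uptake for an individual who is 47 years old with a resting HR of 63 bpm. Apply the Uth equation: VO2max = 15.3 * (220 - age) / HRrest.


HRmax = 220 - 47 = 173
VO2max = 15.3 * (173 / 63)
= 15.3 * 2.746
= 42.01 mL/kg/min

42.01 mL/kg/min


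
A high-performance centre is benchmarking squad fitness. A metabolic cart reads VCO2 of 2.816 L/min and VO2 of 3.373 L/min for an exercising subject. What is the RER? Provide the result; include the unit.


RER = VCO2 / VO2 = 2.816 / 3.373 = 0.8349

0.8349


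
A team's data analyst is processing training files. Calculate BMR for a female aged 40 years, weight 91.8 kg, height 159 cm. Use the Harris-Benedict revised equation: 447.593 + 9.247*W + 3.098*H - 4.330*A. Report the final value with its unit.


Substituting values:
W term = 9.247 * 91.8 = 848.8746
H term = 3.098 * 159 = 492.582
A term = 4.330 * 40 = 173.2
BMR = 1615.85 kcal/day

1615.85 kcal/day


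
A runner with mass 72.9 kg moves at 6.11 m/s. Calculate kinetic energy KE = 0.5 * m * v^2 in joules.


v^2 = 6.11^2 = 37.3321
KE = 0.5 * 72.9 * 37.3321
= 1360.76 J

1360.76 J


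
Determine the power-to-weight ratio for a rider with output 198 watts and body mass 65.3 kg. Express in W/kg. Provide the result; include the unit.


P/W = 198 / 65.3 = 3.032 W/kg

3.032 W/kg


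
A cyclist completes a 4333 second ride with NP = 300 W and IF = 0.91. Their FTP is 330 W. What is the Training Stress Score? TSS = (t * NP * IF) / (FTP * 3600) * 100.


t * NP * IF = 4333 * 300 * 0.91 = 1182909.0
FTP * 3600 = 1188000
TSS = (1182909.0 / 1188000) * 100 = 99.57

99.57 TSS


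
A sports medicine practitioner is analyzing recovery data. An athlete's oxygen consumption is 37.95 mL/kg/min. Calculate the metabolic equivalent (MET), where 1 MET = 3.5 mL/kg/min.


MET = VO2 / 3.5
= 37.95 / 3.5
= 10.84 METs

10.84 METs


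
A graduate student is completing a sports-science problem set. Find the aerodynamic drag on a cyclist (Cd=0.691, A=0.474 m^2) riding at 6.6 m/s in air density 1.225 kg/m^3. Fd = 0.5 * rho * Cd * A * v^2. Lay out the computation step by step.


Fd = 0.5 * 1.225 * 0.691 * 0.474 * 6.6^2
= 0.5 * 1.225 * 0.691 * 0.474 * 43.56
= 8.739 N

8.739 N


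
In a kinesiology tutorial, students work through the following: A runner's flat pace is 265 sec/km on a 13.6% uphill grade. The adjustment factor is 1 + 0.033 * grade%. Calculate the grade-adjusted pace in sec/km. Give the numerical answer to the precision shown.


Factor = 1 + 0.033 * 13.6 = 1.4488
Adjusted pace = 265 * 1.4488
= 383.93 sec/km

383.93 s/km


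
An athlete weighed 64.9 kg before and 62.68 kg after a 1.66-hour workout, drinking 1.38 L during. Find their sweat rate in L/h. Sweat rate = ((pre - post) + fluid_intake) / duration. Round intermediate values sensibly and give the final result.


Body mass change = 2.22 kg
Total sweat loss = 2.22 + 1.38 = 3.6 L
Rate = 3.6 / 1.66 = 2.169 L/h

2.169 L/h


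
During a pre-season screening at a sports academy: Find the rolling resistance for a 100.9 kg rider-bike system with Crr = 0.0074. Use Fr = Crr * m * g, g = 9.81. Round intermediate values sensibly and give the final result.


m * g = 100.9 * 9.81 = 989.829 N
Fr = 0.0074 * 989.829 = 7.325 N

7.325 N


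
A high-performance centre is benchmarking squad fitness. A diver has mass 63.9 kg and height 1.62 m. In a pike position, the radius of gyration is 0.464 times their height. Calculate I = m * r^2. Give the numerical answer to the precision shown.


r = 0.464 * 1.62 = 0.75168 m
I = m * r^2 = 63.9 * 0.565023 = 36.105 kg*m^2

36.105 kg*m^2


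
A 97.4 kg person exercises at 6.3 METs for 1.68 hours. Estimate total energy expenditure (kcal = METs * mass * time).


Energy = METs * mass(kg) * time(h)
= 6.3 * 97.4 * 1.68
= 1030.88 kcal

1030.88 kcal


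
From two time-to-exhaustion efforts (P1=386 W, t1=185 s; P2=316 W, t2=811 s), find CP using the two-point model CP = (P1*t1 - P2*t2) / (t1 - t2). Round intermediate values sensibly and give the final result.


Work in trial 1 = 71410 J
Work in trial 2 = 256276 J
Delta work = -184866 J
Delta time = -626 s
CP = -184866 / -626 = 295.31 W

295.31 W


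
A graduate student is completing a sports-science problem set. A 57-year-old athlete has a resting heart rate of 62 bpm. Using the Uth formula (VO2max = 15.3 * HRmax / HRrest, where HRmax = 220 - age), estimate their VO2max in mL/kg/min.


HRmax = 220 - 57 = 163 bpm
Ratio = HRmax / HRrest = 163 / 62 = 2.629
VO2max = 15.3 * 2.629 = 40.22 mL/kg/min

40.22 mL/kg/min


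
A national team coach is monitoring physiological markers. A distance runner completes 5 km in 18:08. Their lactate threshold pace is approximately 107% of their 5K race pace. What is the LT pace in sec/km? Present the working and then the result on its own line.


Convert to seconds: 18 min 8 s = 1088 s
Pace per km = 1088 / 5 = 217.6 s/km
LT pace = 217.6 * 1.07 = 232.83 s/km

232.83 s/km


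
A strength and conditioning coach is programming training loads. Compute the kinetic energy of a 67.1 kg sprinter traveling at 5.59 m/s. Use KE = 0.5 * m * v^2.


Velocity squared = 31.2481
KE = 0.5 * 67.1 * 31.2481 = 1048.37 J

1048.37 J


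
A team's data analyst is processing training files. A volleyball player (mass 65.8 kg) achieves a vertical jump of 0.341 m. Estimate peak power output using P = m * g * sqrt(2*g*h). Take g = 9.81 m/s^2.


2 * g * h = 2 * 9.81 * 0.341 = 6.69042
sqrt(6.69042) = 2.586585 m/s
P = 65.8 * 9.81 * 2.586585 = 1669.64 W

1669.64 W


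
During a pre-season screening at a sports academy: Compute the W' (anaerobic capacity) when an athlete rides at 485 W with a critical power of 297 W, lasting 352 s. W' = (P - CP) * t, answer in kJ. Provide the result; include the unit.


Above-CP power = 188 W
Duration = 352 s
W' = 188 * 352 = 66176 J
Convert: 66176 / 1000 = 66.176 kJ

66.176 kJ


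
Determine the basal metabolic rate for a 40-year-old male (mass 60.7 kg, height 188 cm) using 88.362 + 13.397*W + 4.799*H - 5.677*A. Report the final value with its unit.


BMR = 88.362 + 13.397*60.7 + 4.799*188 - 5.677*40
= 1576.69 kcal/day

1576.69 kcal/day


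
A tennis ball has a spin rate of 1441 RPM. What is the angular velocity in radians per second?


Convert RPM to rad/s: multiply by 2*pi and divide by 60
omega = 1441 * 2 * pi / 60
= 150.901 rad/s

150.901 rad/s


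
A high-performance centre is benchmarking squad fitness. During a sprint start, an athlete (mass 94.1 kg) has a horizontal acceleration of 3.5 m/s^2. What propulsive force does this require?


Propulsive force = mass * acceleration
= 94.1 kg * 3.5 m/s^2
= 329.35 N

329.35 N


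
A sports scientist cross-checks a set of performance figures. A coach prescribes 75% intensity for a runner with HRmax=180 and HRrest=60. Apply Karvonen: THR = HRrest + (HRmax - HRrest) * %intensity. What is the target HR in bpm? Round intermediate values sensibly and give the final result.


Heart rate reserve = 180 - 60 = 120
Intensity fraction = 75 / 100 = 0.75
THR = 60 + 120 * 0.75 = 150.0 bpm

150.0 bpm


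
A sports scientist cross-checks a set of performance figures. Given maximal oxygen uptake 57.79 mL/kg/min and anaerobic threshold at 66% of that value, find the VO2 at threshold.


Percentage as decimal = 0.66
VO2 at AT = 57.79 * 0.66 = 38.14 mL/kg/min

38.14 mL/kg/min


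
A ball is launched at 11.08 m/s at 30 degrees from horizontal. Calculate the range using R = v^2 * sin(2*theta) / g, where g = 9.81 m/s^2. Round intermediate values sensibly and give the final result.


sin(2 * 30) = sin(60) = 0.866025
v^2 = 11.08^2 = 122.7664
R = 122.7664 * 0.866025 / 9.81
= 10.838 m

10.838 m


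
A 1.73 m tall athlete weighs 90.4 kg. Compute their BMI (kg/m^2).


height^2 = 2.9929 m^2
BMI = 90.4 / 2.9929 = 30.2 kg/m^2

30.2 kg/m^2


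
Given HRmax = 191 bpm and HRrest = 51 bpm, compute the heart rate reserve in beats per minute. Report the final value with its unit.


Heart rate reserve = maximum HR minus resting HR
HRR = 191 - 51 = 140 bpm

140 bpm


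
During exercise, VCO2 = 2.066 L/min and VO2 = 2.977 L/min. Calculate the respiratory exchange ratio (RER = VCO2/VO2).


RER = VCO2 / VO2
= 2.066 / 2.977
= 0.694

0.694


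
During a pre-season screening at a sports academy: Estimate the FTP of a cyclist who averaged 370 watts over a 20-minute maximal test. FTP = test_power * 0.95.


FTP = 370 * 0.95 = 351.5 W

351.5 W


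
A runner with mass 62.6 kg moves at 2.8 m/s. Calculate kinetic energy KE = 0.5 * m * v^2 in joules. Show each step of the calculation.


v^2 = 2.8^2 = 7.84
KE = 0.5 * 62.6 * 7.84
= 245.39 J

245.39 J


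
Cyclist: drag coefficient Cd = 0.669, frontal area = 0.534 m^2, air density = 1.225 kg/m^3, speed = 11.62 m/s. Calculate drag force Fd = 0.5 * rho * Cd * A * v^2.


v^2 = 11.62^2 = 135.0244
Fd = 0.5 * 1.225 * 0.669 * 0.534 * 135.0244
= 29.545 N

29.545 N


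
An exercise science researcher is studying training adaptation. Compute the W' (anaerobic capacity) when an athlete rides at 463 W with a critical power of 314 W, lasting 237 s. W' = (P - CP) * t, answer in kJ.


Above-CP power = 149 W
Duration = 237 s
W' = 149 * 237 = 35313 J
Convert: 35313 / 1000 = 35.313 kJ

35.313 kJ


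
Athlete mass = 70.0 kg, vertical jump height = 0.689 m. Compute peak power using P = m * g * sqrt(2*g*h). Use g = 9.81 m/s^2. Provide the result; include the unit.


sqrt(2 * 9.81 * 0.689) = sqrt(13.51818) = 3.676708 m/s
P = 70.0 * 9.81 * 3.676708
= 2524.8 W

2524.8 W


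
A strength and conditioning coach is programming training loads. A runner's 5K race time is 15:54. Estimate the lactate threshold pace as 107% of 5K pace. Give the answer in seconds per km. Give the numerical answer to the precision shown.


Total race time = 15*60 + 54 = 954 seconds
5K pace = 954 / 5 = 190.8 sec/km
LT pace = 190.8 * 1.07 = 204.16 sec/km

204.16 s/km


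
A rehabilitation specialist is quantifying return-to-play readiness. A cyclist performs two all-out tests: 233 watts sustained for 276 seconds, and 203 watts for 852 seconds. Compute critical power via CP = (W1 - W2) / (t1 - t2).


W1 = P1 * t1 = 233 * 276 = 64308 J
W2 = P2 * t2 = 203 * 852 = 172956 J
CP = (64308 - 172956) / (276 - 852)
= 188.63 W

188.63 W
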